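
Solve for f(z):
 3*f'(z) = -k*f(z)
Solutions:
 f(z) = C1*exp(-k*z/3)


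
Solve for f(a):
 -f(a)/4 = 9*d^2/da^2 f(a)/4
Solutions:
 f(a) = C1*sin(a/3) + C2*cos(a/3)


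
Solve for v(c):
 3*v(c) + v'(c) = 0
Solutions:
 v(c) = C1*exp(-3*c)


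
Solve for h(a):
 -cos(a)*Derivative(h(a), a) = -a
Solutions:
 h(a) = C1 + Integral(a/cos(a), a)


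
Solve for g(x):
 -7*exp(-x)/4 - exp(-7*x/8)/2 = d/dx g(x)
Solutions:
 g(x) = C1 + 7*exp(-x)/4 + 4*exp(-7*x/8)/7


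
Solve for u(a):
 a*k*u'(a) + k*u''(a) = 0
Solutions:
 u(a) = C1 + C2*erf(sqrt(2)*a/2)


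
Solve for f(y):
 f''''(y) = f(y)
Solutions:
 f(y) = C1*exp(-y) + C2*exp(y) + C3*sin(y) + C4*cos(y)


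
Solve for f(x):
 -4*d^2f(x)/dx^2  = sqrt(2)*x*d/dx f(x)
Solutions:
 f(x) = C1 + C2*erf(2^(3/4)*x/4)


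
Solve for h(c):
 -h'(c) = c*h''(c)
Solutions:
 h(c) = C1 + C2*log(c)


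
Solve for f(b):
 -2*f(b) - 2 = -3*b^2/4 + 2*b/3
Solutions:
 f(b) = 3*b^2/8 - b/3 - 1


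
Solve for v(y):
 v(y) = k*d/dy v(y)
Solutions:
 v(y) = C1*exp(y/k)


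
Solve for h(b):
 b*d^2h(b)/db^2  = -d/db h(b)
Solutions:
 h(b) = C1 + C2*log(b)


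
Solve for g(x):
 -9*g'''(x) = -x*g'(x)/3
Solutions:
 g(x) = C1 + Integral(C2*airyai(x/3) + C3*airybi(x/3), x)


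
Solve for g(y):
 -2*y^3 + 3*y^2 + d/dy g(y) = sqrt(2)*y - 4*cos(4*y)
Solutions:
 g(y) = C1 + y^4/2 - y^3 + sqrt(2)*y^2/2 - sin(4*y)


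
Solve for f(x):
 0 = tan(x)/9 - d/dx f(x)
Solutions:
 f(x) = C1 - log(cos(x))/9


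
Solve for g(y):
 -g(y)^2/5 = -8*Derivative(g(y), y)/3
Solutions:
 g(y) = -40/(C1 + 3*y)


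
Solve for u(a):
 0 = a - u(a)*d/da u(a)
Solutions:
 u(a) = -sqrt(C1 + a^2)
 u(a) = sqrt(C1 + a^2)


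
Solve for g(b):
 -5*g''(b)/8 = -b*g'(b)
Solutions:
 g(b) = C1 + C2*erfi(2*sqrt(5)*b/5)


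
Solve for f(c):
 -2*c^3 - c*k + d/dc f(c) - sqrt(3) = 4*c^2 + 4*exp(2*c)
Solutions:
 f(c) = C1 + c^4/2 + 4*c^3/3 + c^2*k/2 + sqrt(3)*c + 2*exp(2*c)


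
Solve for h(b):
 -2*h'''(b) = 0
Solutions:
 h(b) = C1 + C2*b + C3*b^2


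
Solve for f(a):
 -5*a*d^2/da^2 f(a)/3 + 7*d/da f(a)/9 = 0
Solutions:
 f(a) = C1 + C2*a^(22/15)


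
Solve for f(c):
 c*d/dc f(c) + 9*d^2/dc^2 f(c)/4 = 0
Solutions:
 f(c) = C1 + C2*erf(sqrt(2)*c/3)


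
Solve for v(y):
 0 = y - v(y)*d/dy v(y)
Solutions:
 v(y) = -sqrt(C1 + y^2)
 v(y) = sqrt(C1 + y^2)


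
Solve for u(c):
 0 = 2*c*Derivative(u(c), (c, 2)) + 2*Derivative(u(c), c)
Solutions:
 u(c) = C1 + C2*log(c)


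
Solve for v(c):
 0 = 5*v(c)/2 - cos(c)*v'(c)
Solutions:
 v(c) = C1*(sin(c) + 1)^(5/4)/(sin(c) - 1)^(5/4)


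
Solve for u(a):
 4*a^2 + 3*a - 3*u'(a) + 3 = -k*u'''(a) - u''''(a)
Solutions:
 u(a) = C1 + C2*exp(-a*(k^2/(k^3 + sqrt(-4*k^6 + (2*k^3 - 81)^2)/2 - 81/2)^(1/3) + k + (k^3 + sqrt(-4*k^6 + (2*k^3 - 81)^2)/2 - 81/2)^(1/3))/3) + C3*exp(a*(-4*k^2/((-1 + sqrt(3)*I)*(k^3 + sqrt(-4*k^6 + (2*k^3 - 81)^2)/2 - 81/2)^(1/3)) - 2*k + (k^3 + sqrt(-4*k^6 + (2*k^3 - 81)^2)/2 - 81/2)^(1/3) - sqrt(3)*I*(k^3 + sqrt(-4*k^6 + (2*k^3 - 81)^2)/2 - 81/2)^(1/3))/6) + C4*exp(a*(4*k^2/((1 + sqrt(3)*I)*(k^3 + sqrt(-4*k^6 + (2*k^3 - 81)^2)/2 - 81/2)^(1/3)) - 2*k + (k^3 + sqrt(-4*k^6 + (2*k^3 - 81)^2)/2 - 81/2)^(1/3) + sqrt(3)*I*(k^3 + sqrt(-4*k^6 + (2*k^3 - 81)^2)/2 - 81/2)^(1/3))/6) + 4*a^3/9 + a^2/2 + 8*a*k/9 + a


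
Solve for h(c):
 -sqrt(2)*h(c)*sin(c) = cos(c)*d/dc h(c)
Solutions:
 h(c) = C1*cos(c)^(sqrt(2))


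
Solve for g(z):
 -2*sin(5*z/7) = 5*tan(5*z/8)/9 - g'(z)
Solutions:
 g(z) = C1 - 8*log(cos(5*z/8))/9 - 14*cos(5*z/7)/5


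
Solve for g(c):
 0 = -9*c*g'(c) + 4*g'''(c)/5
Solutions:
 g(c) = C1 + Integral(C2*airyai(90^(1/3)*c/2) + C3*airybi(90^(1/3)*c/2), c)


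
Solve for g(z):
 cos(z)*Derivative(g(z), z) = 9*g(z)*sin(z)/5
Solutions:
 g(z) = C1/cos(z)^(9/5)


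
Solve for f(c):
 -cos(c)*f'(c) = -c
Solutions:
 f(c) = C1 + Integral(c/cos(c), c)


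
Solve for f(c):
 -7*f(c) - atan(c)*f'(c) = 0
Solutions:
 f(c) = C1*exp(-7*Integral(1/atan(c), c))


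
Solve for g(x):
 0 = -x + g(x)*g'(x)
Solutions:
 g(x) = -sqrt(C1 + x^2)
 g(x) = sqrt(C1 + x^2)


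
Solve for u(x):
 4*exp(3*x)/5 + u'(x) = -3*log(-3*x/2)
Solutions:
 u(x) = C1 - 3*x*log(-x) + 3*x*(-log(3) + log(2) + 1) - 4*exp(3*x)/15


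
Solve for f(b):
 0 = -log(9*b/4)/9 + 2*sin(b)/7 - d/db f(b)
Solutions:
 f(b) = C1 - b*log(b)/9 - 2*b*log(3)/9 + b/9 + 2*b*log(2)/9 - 2*cos(b)/7


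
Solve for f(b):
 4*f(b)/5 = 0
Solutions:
 f(b) = 0


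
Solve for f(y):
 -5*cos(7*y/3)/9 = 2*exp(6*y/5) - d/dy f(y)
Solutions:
 f(y) = C1 + 5*exp(6*y/5)/3 + 5*sin(7*y/3)/21


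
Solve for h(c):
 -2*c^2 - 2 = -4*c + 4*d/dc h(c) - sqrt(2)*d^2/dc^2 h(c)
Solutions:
 h(c) = C1 + C2*exp(2*sqrt(2)*c) - c^3/6 - sqrt(2)*c^2/8 + c^2/2 - 5*c/8 + sqrt(2)*c/4


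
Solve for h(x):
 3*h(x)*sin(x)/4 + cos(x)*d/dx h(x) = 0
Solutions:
 h(x) = C1*cos(x)^(3/4)


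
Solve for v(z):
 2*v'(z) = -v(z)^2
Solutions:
 v(z) = 2/(C1 + z)


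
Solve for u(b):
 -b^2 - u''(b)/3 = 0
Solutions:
 u(b) = C1 + C2*b - b^4/4


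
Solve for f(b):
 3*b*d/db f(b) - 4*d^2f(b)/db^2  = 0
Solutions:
 f(b) = C1 + C2*erfi(sqrt(6)*b/4)


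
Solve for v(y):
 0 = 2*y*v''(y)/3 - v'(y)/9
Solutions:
 v(y) = C1 + C2*y^(7/6)


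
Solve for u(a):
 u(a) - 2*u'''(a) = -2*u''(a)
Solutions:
 u(a) = C1*exp(a*(-2^(1/3)*(3*sqrt(105) + 31)^(1/3) - 2*2^(2/3)/(3*sqrt(105) + 31)^(1/3) + 4)/12)*sin(2^(1/3)*sqrt(3)*a*(-(3*sqrt(105) + 31)^(1/3) + 2*2^(1/3)/(3*sqrt(105) + 31)^(1/3))/12) + C2*exp(a*(-2^(1/3)*(3*sqrt(105) + 31)^(1/3) - 2*2^(2/3)/(3*sqrt(105) + 31)^(1/3) + 4)/12)*cos(2^(1/3)*sqrt(3)*a*(-(3*sqrt(105) + 31)^(1/3) + 2*2^(1/3)/(3*sqrt(105) + 31)^(1/3))/12) + C3*exp(a*(2*2^(2/3)/(3*sqrt(105) + 31)^(1/3) + 2 + 2^(1/3)*(3*sqrt(105) + 31)^(1/3))/6)


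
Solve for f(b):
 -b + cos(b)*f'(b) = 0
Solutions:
 f(b) = C1 + Integral(b/cos(b), b)


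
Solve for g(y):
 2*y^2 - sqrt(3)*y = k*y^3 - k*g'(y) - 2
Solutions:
 g(y) = C1 + y^4/4 - 2*y^3/(3*k) + sqrt(3)*y^2/(2*k) - 2*y/k


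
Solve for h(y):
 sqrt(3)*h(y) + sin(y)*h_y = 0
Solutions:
 h(y) = C1*(cos(y) + 1)^(sqrt(3)/2)/(cos(y) - 1)^(sqrt(3)/2)


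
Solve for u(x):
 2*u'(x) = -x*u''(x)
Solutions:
 u(x) = C1 + C2/x


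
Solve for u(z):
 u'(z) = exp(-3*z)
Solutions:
 u(z) = C1 - exp(-3*z)/3


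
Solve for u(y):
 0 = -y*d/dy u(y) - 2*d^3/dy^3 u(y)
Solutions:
 u(y) = C1 + Integral(C2*airyai(-2^(2/3)*y/2) + C3*airybi(-2^(2/3)*y/2), y)


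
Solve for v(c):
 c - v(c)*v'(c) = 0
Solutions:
 v(c) = -sqrt(C1 + c^2)
 v(c) = sqrt(C1 + c^2)


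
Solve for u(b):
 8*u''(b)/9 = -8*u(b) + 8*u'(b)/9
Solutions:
 u(b) = (C1*sin(sqrt(35)*b/2) + C2*cos(sqrt(35)*b/2))*exp(b/2)


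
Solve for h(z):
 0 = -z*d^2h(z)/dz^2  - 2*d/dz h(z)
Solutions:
 h(z) = C1 + C2/z


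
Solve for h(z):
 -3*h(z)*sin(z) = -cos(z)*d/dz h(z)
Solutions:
 h(z) = C1/cos(z)^3


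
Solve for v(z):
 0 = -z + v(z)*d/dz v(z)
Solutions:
 v(z) = -sqrt(C1 + z^2)
 v(z) = sqrt(C1 + z^2)


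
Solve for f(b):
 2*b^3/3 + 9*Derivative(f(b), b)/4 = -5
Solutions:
 f(b) = C1 - 2*b^4/27 - 20*b/9


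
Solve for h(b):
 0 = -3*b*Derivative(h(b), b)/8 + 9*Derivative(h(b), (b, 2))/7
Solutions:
 h(b) = C1 + C2*erfi(sqrt(21)*b/12)


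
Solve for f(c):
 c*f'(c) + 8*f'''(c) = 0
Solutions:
 f(c) = C1 + Integral(C2*airyai(-c/2) + C3*airybi(-c/2), c)


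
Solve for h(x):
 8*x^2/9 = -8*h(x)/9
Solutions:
 h(x) = -x^2


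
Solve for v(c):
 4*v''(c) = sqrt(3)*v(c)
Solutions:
 v(c) = C1*exp(-3^(1/4)*c/2) + C2*exp(3^(1/4)*c/2)


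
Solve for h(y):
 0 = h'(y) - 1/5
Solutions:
 h(y) = C1 + y/5


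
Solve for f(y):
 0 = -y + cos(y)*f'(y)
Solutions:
 f(y) = C1 + Integral(y/cos(y), y)


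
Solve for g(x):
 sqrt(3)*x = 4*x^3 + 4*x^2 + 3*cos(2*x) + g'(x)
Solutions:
 g(x) = C1 - x^4 - 4*x^3/3 + sqrt(3)*x^2/2 - 3*sin(2*x)/2


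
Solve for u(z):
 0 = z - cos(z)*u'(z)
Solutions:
 u(z) = C1 + Integral(z/cos(z), z)


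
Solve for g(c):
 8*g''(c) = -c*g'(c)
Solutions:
 g(c) = C1 + C2*erf(c/4)


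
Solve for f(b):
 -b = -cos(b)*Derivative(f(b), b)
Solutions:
 f(b) = C1 + Integral(b/cos(b), b)


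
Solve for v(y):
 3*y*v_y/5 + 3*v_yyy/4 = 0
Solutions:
 v(y) = C1 + Integral(C2*airyai(-10^(2/3)*y/5) + C3*airybi(-10^(2/3)*y/5), y)


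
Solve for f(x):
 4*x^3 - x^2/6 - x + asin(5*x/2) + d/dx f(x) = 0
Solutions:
 f(x) = C1 - x^4 + x^3/18 + x^2/2 - x*asin(5*x/2) - sqrt(4 - 25*x^2)/5


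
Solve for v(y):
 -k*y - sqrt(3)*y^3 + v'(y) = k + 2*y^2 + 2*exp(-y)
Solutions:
 v(y) = C1 + k*y^2/2 + k*y + sqrt(3)*y^4/4 + 2*y^3/3 - 2*exp(-y)


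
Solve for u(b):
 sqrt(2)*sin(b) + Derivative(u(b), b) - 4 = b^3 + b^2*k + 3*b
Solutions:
 u(b) = C1 + b^4/4 + b^3*k/3 + 3*b^2/2 + 4*b + sqrt(2)*cos(b)


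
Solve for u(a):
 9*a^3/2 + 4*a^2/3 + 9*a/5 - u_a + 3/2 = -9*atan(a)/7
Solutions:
 u(a) = C1 + 9*a^4/8 + 4*a^3/9 + 9*a^2/10 + 9*a*atan(a)/7 + 3*a/2 - 9*log(a^2 + 1)/14


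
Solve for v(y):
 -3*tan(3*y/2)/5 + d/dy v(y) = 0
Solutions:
 v(y) = C1 - 2*log(cos(3*y/2))/5


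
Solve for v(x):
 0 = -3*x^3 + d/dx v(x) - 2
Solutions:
 v(x) = C1 + 3*x^4/4 + 2*x


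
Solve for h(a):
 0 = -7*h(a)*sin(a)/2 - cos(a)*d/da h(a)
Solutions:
 h(a) = C1*cos(a)^(7/2)


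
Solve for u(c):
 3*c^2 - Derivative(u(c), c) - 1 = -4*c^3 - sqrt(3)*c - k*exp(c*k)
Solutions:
 u(c) = C1 + c^4 + c^3 + sqrt(3)*c^2/2 - c + exp(c*k)


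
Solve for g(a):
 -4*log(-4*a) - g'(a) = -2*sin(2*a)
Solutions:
 g(a) = C1 - 4*a*log(-a) - 8*a*log(2) + 4*a - cos(2*a)


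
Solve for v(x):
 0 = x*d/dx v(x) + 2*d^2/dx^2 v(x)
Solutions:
 v(x) = C1 + C2*erf(x/2)


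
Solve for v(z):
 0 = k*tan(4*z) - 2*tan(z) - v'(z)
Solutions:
 v(z) = C1 - k*log(cos(4*z))/4 + 2*log(cos(z))


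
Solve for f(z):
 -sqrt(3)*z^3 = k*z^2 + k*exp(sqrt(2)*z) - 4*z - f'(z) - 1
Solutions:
 f(z) = C1 + k*z^3/3 + sqrt(2)*k*exp(sqrt(2)*z)/2 + sqrt(3)*z^4/4 - 2*z^2 - z


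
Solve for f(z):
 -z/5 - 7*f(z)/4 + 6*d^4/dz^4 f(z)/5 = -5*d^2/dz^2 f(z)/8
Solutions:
 f(z) = C1*exp(-sqrt(6)*z*sqrt(-25 + sqrt(14065))/24) + C2*exp(sqrt(6)*z*sqrt(-25 + sqrt(14065))/24) + C3*sin(sqrt(6)*z*sqrt(25 + sqrt(14065))/24) + C4*cos(sqrt(6)*z*sqrt(25 + sqrt(14065))/24) - 4*z/35


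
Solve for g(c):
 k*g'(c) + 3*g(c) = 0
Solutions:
 g(c) = C1*exp(-3*c/k)


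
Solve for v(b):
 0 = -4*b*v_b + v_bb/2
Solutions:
 v(b) = C1 + C2*erfi(2*b)


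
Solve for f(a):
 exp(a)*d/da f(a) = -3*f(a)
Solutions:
 f(a) = C1*exp(3*exp(-a))


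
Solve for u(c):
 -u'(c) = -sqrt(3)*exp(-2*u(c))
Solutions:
 u(c) = log(-sqrt(C1 + 2*sqrt(3)*c))
 u(c) = log(C1 + 2*sqrt(3)*c)/2


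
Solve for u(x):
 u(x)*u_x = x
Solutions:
 u(x) = -sqrt(C1 + x^2)
 u(x) = sqrt(C1 + x^2)


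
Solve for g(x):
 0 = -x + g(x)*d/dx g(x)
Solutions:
 g(x) = -sqrt(C1 + x^2)
 g(x) = sqrt(C1 + x^2)


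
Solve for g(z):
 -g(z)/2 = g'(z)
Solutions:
 g(z) = C1*exp(-z/2)


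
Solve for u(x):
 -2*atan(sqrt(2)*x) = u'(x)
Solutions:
 u(x) = C1 - 2*x*atan(sqrt(2)*x) + sqrt(2)*log(2*x^2 + 1)/2


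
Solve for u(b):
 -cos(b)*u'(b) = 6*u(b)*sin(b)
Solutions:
 u(b) = C1*cos(b)^6


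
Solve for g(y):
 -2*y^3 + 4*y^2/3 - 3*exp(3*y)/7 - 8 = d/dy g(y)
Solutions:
 g(y) = C1 - y^4/2 + 4*y^3/9 - 8*y - exp(3*y)/7


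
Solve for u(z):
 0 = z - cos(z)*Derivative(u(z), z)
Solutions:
 u(z) = C1 + Integral(z/cos(z), z)


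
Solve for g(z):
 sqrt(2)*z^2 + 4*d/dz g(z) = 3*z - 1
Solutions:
 g(z) = C1 - sqrt(2)*z^3/12 + 3*z^2/8 - z/4


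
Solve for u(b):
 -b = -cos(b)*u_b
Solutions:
 u(b) = C1 + Integral(b/cos(b), b)


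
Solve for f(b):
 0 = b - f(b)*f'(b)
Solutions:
 f(b) = -sqrt(C1 + b^2)
 f(b) = sqrt(C1 + b^2)


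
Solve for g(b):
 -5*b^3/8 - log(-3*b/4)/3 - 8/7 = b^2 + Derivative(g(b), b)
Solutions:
 g(b) = C1 - 5*b^4/32 - b^3/3 - b*log(-b)/3 + b*(-log(3) - 17/21 + 2*log(6)/3)


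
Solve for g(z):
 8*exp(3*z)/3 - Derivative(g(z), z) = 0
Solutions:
 g(z) = C1 + 8*exp(3*z)/9


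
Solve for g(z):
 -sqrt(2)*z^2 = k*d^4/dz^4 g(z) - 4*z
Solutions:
 g(z) = C1 + C2*z + C3*z^2 + C4*z^3 - sqrt(2)*z^6/(360*k) + z^5/(30*k)


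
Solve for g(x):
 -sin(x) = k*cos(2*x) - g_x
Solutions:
 g(x) = C1 + k*sin(2*x)/2 - cos(x)


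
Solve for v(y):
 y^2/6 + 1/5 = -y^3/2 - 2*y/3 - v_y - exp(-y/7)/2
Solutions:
 v(y) = C1 - y^4/8 - y^3/18 - y^2/3 - y/5 + 7*exp(-y/7)/2


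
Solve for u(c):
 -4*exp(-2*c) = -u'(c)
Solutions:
 u(c) = C1 - 2*exp(-2*c)


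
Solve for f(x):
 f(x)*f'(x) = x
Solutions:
 f(x) = -sqrt(C1 + x^2)
 f(x) = sqrt(C1 + x^2)


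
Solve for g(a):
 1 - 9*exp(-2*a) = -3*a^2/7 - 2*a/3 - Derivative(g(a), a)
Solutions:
 g(a) = C1 - a^3/7 - a^2/3 - a - 9*exp(-2*a)/2


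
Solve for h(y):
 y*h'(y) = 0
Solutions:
 h(y) = C1


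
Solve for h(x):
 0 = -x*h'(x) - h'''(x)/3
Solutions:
 h(x) = C1 + Integral(C2*airyai(-3^(1/3)*x) + C3*airybi(-3^(1/3)*x), x)


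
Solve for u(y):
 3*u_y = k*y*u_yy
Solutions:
 u(y) = C1 + y^(((re(k) + 3)*re(k) + im(k)^2)/(re(k)^2 + im(k)^2))*(C2*sin(3*log(y)*Abs(im(k))/(re(k)^2 + im(k)^2)) + C3*cos(3*log(y)*im(k)/(re(k)^2 + im(k)^2)))


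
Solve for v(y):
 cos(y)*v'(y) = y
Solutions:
 v(y) = C1 + Integral(y/cos(y), y)


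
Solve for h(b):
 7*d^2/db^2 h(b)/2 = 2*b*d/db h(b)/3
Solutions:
 h(b) = C1 + C2*erfi(sqrt(42)*b/21)


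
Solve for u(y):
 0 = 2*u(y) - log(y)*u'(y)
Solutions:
 u(y) = C1*exp(2*li(y))


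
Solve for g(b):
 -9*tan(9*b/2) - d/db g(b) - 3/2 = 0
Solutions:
 g(b) = C1 - 3*b/2 + 2*log(cos(9*b/2))


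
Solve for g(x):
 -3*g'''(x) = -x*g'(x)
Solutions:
 g(x) = C1 + Integral(C2*airyai(3^(2/3)*x/3) + C3*airybi(3^(2/3)*x/3), x)


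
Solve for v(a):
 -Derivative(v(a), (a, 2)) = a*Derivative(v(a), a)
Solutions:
 v(a) = C1 + C2*erf(sqrt(2)*a/2)


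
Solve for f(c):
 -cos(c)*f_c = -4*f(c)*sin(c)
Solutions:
 f(c) = C1/cos(c)^4


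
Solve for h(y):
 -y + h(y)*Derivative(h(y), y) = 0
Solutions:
 h(y) = -sqrt(C1 + y^2)
 h(y) = sqrt(C1 + y^2)


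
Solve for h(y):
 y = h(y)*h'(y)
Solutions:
 h(y) = -sqrt(C1 + y^2)
 h(y) = sqrt(C1 + y^2)


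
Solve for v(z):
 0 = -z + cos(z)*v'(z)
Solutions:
 v(z) = C1 + Integral(z/cos(z), z)


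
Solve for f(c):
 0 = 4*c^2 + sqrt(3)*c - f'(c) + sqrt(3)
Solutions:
 f(c) = C1 + 4*c^3/3 + sqrt(3)*c^2/2 + sqrt(3)*c


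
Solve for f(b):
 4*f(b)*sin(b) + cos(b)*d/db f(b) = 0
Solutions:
 f(b) = C1*cos(b)^4


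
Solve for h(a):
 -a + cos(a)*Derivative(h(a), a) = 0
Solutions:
 h(a) = C1 + Integral(a/cos(a), a)


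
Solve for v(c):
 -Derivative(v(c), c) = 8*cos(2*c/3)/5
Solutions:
 v(c) = C1 - 12*sin(2*c/3)/5


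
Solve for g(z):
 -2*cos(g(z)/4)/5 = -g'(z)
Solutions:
 -2*z/5 - 2*log(sin(g(z)/4) - 1) + 2*log(sin(g(z)/4) + 1) = C1


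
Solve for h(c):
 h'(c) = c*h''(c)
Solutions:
 h(c) = C1 + C2*c^2


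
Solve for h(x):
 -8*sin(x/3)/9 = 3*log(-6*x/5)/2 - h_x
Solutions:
 h(x) = C1 + 3*x*log(-x)/2 - 2*x*log(5) - 3*x/2 + x*log(30)/2 + x*log(6) - 8*cos(x/3)/3


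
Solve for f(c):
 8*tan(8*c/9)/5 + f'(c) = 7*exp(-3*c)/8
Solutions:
 f(c) = C1 - 9*log(tan(8*c/9)^2 + 1)/10 - 7*exp(-3*c)/24


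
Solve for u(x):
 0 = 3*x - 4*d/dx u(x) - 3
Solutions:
 u(x) = C1 + 3*x^2/8 - 3*x/4


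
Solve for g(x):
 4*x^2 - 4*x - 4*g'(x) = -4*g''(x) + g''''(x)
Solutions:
 g(x) = C1 + C2*exp(6^(1/3)*x*(2*6^(1/3)/(sqrt(33) + 9)^(1/3) + (sqrt(33) + 9)^(1/3))/6)*sin(2^(1/3)*3^(1/6)*x*(-3^(2/3)*(sqrt(33) + 9)^(1/3)/6 + 2^(1/3)/(sqrt(33) + 9)^(1/3))) + C3*exp(6^(1/3)*x*(2*6^(1/3)/(sqrt(33) + 9)^(1/3) + (sqrt(33) + 9)^(1/3))/6)*cos(2^(1/3)*3^(1/6)*x*(-3^(2/3)*(sqrt(33) + 9)^(1/3)/6 + 2^(1/3)/(sqrt(33) + 9)^(1/3))) + C4*exp(-6^(1/3)*x*(2*6^(1/3)/(sqrt(33) + 9)^(1/3) + (sqrt(33) + 9)^(1/3))/3) + x^3/3 + x^2/2 + x


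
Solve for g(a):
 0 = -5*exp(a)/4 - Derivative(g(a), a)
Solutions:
 g(a) = C1 - 5*exp(a)/4


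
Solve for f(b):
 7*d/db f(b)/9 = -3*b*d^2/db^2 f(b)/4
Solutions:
 f(b) = C1 + C2/b^(1/27)


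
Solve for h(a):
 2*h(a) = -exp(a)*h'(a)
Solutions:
 h(a) = C1*exp(2*exp(-a))


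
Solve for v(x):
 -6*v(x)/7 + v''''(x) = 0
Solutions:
 v(x) = C1*exp(-6^(1/4)*7^(3/4)*x/7) + C2*exp(6^(1/4)*7^(3/4)*x/7) + C3*sin(6^(1/4)*7^(3/4)*x/7) + C4*cos(6^(1/4)*7^(3/4)*x/7)


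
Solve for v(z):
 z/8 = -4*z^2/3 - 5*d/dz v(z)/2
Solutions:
 v(z) = C1 - 8*z^3/45 - z^2/40


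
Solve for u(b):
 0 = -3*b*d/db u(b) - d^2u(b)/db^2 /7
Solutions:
 u(b) = C1 + C2*erf(sqrt(42)*b/2)


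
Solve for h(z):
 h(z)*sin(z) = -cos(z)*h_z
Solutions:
 h(z) = C1*cos(z)


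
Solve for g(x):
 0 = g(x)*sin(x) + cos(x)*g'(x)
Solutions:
 g(x) = C1*cos(x)


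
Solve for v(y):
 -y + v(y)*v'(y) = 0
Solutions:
 v(y) = -sqrt(C1 + y^2)
 v(y) = sqrt(C1 + y^2)


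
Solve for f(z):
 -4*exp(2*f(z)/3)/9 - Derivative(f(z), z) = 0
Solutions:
 f(z) = 3*log(-sqrt(-1/(C1 - 4*z))) - 3*log(2) + 3*log(6)/2 + 3*log(3)
 f(z) = 3*log(-1/(C1 - 4*z))/2 - 3*log(2) + 3*log(6)/2 + 3*log(3)


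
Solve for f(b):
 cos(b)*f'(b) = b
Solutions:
 f(b) = C1 + Integral(b/cos(b), b)


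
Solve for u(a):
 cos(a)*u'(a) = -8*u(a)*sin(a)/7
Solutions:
 u(a) = C1*cos(a)^(8/7)


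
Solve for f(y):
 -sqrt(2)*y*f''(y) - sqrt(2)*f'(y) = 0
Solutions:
 f(y) = C1 + C2*log(y)


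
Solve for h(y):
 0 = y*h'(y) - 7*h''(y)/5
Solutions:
 h(y) = C1 + C2*erfi(sqrt(70)*y/14)


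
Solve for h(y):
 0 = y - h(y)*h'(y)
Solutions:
 h(y) = -sqrt(C1 + y^2)
 h(y) = sqrt(C1 + y^2)


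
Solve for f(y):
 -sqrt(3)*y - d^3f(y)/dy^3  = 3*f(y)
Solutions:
 f(y) = C3*exp(-3^(1/3)*y) - sqrt(3)*y/3 + (C1*sin(3^(5/6)*y/2) + C2*cos(3^(5/6)*y/2))*exp(3^(1/3)*y/2)


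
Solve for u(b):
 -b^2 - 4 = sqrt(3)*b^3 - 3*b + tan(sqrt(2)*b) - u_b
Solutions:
 u(b) = C1 + sqrt(3)*b^4/4 + b^3/3 - 3*b^2/2 + 4*b - sqrt(2)*log(cos(sqrt(2)*b))/2


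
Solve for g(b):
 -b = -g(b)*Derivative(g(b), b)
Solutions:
 g(b) = -sqrt(C1 + b^2)
 g(b) = sqrt(C1 + b^2)


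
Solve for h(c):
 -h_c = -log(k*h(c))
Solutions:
 li(k*h(c))/k = C1 + c


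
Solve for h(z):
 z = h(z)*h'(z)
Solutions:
 h(z) = -sqrt(C1 + z^2)
 h(z) = sqrt(C1 + z^2)


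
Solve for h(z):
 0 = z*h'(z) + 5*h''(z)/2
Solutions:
 h(z) = C1 + C2*erf(sqrt(5)*z/5)


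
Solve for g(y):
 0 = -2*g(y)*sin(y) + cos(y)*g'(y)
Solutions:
 g(y) = C1/cos(y)^2


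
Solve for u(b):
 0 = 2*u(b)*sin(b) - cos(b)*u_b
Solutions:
 u(b) = C1/cos(b)^2


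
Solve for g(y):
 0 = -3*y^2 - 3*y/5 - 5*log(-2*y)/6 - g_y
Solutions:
 g(y) = C1 - y^3 - 3*y^2/10 - 5*y*log(-y)/6 + 5*y*(1 - log(2))/6


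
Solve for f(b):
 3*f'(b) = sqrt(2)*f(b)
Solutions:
 f(b) = C1*exp(sqrt(2)*b/3)


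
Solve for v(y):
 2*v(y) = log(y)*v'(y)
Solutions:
 v(y) = C1*exp(2*li(y))


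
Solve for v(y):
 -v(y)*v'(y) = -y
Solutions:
 v(y) = -sqrt(C1 + y^2)
 v(y) = sqrt(C1 + y^2)


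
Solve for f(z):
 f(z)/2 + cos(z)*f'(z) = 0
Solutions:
 f(z) = C1*(sin(z) - 1)^(1/4)/(sin(z) + 1)^(1/4)


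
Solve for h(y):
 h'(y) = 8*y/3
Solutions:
 h(y) = C1 + 4*y^2/3


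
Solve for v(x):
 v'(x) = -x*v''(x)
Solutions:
 v(x) = C1 + C2*log(x)


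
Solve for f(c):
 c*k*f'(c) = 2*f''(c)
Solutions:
 f(c) = Piecewise((-sqrt(pi)*C1*erf(c*sqrt(-k)/2)/sqrt(-k) - C2, (k > 0) | (k < 0)), (-C1*c - C2, True))


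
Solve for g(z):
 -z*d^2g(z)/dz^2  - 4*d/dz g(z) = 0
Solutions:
 g(z) = C1 + C2/z^3


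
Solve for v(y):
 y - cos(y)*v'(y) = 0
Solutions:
 v(y) = C1 + Integral(y/cos(y), y)


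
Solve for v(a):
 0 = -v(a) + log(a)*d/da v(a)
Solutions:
 v(a) = C1*exp(li(a))


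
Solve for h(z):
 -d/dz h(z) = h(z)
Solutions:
 h(z) = C1*exp(-z)


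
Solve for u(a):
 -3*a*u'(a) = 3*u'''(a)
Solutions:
 u(a) = C1 + Integral(C2*airyai(-a) + C3*airybi(-a), a)


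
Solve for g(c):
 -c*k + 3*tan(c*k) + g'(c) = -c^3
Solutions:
 g(c) = C1 - c^4/4 + c^2*k/2 - 3*Piecewise((-log(cos(c*k))/k, Ne(k, 0)), (0, True))


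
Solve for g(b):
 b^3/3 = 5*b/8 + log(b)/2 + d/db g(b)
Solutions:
 g(b) = C1 + b^4/12 - 5*b^2/16 - b*log(b)/2 + b/2


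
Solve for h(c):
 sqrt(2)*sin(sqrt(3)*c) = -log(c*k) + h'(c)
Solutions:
 h(c) = C1 + c*log(c*k) - c - sqrt(6)*cos(sqrt(3)*c)/3


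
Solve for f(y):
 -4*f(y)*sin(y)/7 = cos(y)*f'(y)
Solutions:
 f(y) = C1*cos(y)^(4/7)


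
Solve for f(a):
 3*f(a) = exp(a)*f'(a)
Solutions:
 f(a) = C1*exp(-3*exp(-a))


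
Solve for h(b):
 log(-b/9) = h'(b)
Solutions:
 h(b) = C1 + b*log(-b) + b*(-2*log(3) - 1)


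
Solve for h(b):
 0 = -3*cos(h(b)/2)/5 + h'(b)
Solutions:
 -3*b/5 - log(sin(h(b)/2) - 1) + log(sin(h(b)/2) + 1) = C1


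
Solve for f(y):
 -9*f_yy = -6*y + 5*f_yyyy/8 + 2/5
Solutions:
 f(y) = C1 + C2*y + C3*sin(6*sqrt(10)*y/5) + C4*cos(6*sqrt(10)*y/5) + y^3/9 - y^2/45


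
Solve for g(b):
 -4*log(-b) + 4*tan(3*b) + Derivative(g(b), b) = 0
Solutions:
 g(b) = C1 + 4*b*log(-b) - 4*b + 4*log(cos(3*b))/3


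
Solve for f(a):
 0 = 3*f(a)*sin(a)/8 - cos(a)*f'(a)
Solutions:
 f(a) = C1/cos(a)^(3/8)


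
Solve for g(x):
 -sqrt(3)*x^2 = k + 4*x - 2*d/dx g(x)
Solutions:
 g(x) = C1 + k*x/2 + sqrt(3)*x^3/6 + x^2


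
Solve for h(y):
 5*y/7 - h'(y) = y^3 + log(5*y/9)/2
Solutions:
 h(y) = C1 - y^4/4 + 5*y^2/14 - y*log(y)/2 - y*log(5)/2 + y/2 + y*log(3)


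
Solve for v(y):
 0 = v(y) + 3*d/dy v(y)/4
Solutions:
 v(y) = C1*exp(-4*y/3)


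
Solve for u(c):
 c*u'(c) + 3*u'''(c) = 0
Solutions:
 u(c) = C1 + Integral(C2*airyai(-3^(2/3)*c/3) + C3*airybi(-3^(2/3)*c/3), c)


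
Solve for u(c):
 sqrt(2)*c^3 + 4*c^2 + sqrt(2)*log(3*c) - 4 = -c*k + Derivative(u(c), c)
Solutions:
 u(c) = C1 + sqrt(2)*c^4/4 + 4*c^3/3 + c^2*k/2 + sqrt(2)*c*log(c) - 4*c - sqrt(2)*c + sqrt(2)*c*log(3)


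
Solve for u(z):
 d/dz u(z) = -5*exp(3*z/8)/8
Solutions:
 u(z) = C1 - 5*exp(3*z/8)/3


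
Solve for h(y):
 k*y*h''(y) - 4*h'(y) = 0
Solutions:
 h(y) = C1 + y^(((re(k) + 4)*re(k) + im(k)^2)/(re(k)^2 + im(k)^2))*(C2*sin(4*log(y)*Abs(im(k))/(re(k)^2 + im(k)^2)) + C3*cos(4*log(y)*im(k)/(re(k)^2 + im(k)^2)))


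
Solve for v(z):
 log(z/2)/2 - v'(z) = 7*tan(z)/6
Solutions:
 v(z) = C1 + z*log(z)/2 - z/2 - z*log(2)/2 + 7*log(cos(z))/6


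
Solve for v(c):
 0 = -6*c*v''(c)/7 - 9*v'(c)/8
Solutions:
 v(c) = C1 + C2/c^(5/16)


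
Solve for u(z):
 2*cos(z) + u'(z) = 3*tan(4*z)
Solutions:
 u(z) = C1 - 3*log(cos(4*z))/4 - 2*sin(z)


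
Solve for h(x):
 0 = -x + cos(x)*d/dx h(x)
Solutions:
 h(x) = C1 + Integral(x/cos(x), x)


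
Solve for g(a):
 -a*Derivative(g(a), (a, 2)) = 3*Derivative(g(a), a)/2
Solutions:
 g(a) = C1 + C2/sqrt(a)


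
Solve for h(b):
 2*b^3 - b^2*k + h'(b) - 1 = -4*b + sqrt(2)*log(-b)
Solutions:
 h(b) = C1 - b^4/2 + b^3*k/3 - 2*b^2 + sqrt(2)*b*log(-b) + b*(1 - sqrt(2))


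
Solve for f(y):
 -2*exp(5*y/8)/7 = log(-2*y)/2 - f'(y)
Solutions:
 f(y) = C1 + y*log(-y)/2 + y*(-1 + log(2))/2 + 16*exp(5*y/8)/35


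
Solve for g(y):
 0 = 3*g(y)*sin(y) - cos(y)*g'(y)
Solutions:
 g(y) = C1/cos(y)^3


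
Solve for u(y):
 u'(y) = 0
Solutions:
 u(y) = C1


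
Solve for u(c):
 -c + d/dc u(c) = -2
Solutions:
 u(c) = C1 + c^2/2 - 2*c


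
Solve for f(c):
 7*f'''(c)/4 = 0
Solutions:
 f(c) = C1 + C2*c + C3*c^2


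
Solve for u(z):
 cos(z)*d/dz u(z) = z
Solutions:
 u(z) = C1 + Integral(z/cos(z), z)


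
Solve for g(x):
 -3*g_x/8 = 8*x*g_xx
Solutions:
 g(x) = C1 + C2*x^(61/64)


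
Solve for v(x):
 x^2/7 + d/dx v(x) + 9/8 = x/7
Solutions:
 v(x) = C1 - x^3/21 + x^2/14 - 9*x/8


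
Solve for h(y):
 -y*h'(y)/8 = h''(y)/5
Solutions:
 h(y) = C1 + C2*erf(sqrt(5)*y/4)


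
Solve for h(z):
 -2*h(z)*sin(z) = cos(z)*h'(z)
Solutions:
 h(z) = C1*cos(z)^2


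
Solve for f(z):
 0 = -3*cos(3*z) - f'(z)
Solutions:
 f(z) = C1 - sin(3*z)


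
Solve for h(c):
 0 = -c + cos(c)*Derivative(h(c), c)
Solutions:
 h(c) = C1 + Integral(c/cos(c), c)


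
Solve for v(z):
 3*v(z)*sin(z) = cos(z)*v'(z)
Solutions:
 v(z) = C1/cos(z)^3


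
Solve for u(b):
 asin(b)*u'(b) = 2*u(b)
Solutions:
 u(b) = C1*exp(2*Integral(1/asin(b), b))


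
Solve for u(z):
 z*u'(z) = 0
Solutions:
 u(z) = C1


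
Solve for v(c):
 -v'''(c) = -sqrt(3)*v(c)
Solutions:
 v(c) = C3*exp(3^(1/6)*c) + (C1*sin(3^(2/3)*c/2) + C2*cos(3^(2/3)*c/2))*exp(-3^(1/6)*c/2)


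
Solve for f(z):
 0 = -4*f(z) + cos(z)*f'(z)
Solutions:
 f(z) = C1*(sin(z)^2 + 2*sin(z) + 1)/(sin(z)^2 - 2*sin(z) + 1)


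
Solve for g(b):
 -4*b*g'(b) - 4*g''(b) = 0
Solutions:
 g(b) = C1 + C2*erf(sqrt(2)*b/2)


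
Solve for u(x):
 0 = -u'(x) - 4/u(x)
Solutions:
 u(x) = -sqrt(C1 - 8*x)
 u(x) = sqrt(C1 - 8*x)


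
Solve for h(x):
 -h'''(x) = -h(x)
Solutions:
 h(x) = C3*exp(x) + (C1*sin(sqrt(3)*x/2) + C2*cos(sqrt(3)*x/2))*exp(-x/2)


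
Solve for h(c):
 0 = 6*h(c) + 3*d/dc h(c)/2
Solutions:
 h(c) = C1*exp(-4*c)


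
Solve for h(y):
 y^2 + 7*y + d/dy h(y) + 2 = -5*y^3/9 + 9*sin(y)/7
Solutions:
 h(y) = C1 - 5*y^4/36 - y^3/3 - 7*y^2/2 - 2*y - 9*cos(y)/7


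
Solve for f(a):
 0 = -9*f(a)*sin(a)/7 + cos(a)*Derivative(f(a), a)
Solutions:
 f(a) = C1/cos(a)^(9/7)


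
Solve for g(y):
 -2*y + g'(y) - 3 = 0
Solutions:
 g(y) = C1 + y^2 + 3*y


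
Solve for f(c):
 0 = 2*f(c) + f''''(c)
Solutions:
 f(c) = (C1*sin(2^(3/4)*c/2) + C2*cos(2^(3/4)*c/2))*exp(-2^(3/4)*c/2) + (C3*sin(2^(3/4)*c/2) + C4*cos(2^(3/4)*c/2))*exp(2^(3/4)*c/2)


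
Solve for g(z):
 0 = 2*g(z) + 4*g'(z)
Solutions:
 g(z) = C1*exp(-z/2)


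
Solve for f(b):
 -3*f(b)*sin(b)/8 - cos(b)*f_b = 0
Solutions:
 f(b) = C1*cos(b)^(3/8)


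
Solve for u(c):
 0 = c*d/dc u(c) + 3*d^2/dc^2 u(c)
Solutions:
 u(c) = C1 + C2*erf(sqrt(6)*c/6)


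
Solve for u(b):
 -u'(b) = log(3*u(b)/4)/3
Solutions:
 -3*Integral(1/(-log(_y) - log(3) + 2*log(2)), (_y, u(b))) = C1 - b


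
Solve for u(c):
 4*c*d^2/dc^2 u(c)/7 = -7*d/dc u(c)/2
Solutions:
 u(c) = C1 + C2/c^(41/8)


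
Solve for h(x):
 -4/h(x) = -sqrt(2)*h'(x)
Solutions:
 h(x) = -sqrt(C1 + 4*sqrt(2)*x)
 h(x) = sqrt(C1 + 4*sqrt(2)*x)


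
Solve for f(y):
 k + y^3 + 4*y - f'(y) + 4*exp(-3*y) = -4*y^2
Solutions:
 f(y) = C1 + k*y + y^4/4 + 4*y^3/3 + 2*y^2 - 4*exp(-3*y)/3


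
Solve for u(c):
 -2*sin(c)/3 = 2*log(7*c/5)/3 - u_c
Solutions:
 u(c) = C1 + 2*c*log(c)/3 - 2*c*log(5)/3 - 2*c/3 + 2*c*log(7)/3 - 2*cos(c)/3


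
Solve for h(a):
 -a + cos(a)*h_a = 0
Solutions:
 h(a) = C1 + Integral(a/cos(a), a)


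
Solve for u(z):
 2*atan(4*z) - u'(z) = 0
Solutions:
 u(z) = C1 + 2*z*atan(4*z) - log(16*z^2 + 1)/4


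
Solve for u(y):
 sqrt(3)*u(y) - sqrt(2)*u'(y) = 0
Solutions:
 u(y) = C1*exp(sqrt(6)*y/2)


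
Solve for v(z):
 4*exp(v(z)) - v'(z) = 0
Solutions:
 v(z) = log(-1/(C1 + 4*z))


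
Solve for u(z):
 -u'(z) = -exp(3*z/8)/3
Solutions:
 u(z) = C1 + 8*exp(3*z/8)/9


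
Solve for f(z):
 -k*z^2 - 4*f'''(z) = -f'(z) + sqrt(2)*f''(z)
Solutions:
 f(z) = C1 + C2*exp(-sqrt(2)*z/2) + C3*exp(sqrt(2)*z/4) + k*z^3/3 + sqrt(2)*k*z^2 + 12*k*z


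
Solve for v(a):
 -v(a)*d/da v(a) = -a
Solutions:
 v(a) = -sqrt(C1 + a^2)
 v(a) = sqrt(C1 + a^2)


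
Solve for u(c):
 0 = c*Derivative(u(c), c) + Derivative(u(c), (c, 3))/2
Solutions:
 u(c) = C1 + Integral(C2*airyai(-2^(1/3)*c) + C3*airybi(-2^(1/3)*c), c)


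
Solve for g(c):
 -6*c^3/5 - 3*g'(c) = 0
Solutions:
 g(c) = C1 - c^4/10


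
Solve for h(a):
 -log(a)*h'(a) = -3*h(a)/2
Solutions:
 h(a) = C1*exp(3*li(a)/2)


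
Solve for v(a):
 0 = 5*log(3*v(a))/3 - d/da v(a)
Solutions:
 -3*Integral(1/(log(_y) + log(3)), (_y, v(a)))/5 = C1 - a


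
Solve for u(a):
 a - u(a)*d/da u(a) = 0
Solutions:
 u(a) = -sqrt(C1 + a^2)
 u(a) = sqrt(C1 + a^2)


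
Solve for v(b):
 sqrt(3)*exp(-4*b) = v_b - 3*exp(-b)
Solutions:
 v(b) = C1 - 3*exp(-b) - sqrt(3)*exp(-4*b)/4


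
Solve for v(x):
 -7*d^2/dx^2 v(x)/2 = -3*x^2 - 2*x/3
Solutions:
 v(x) = C1 + C2*x + x^4/14 + 2*x^3/63


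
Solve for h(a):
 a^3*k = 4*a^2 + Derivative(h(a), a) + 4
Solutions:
 h(a) = C1 + a^4*k/4 - 4*a^3/3 - 4*a


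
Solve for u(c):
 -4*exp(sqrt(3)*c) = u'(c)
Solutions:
 u(c) = C1 - 4*sqrt(3)*exp(sqrt(3)*c)/3


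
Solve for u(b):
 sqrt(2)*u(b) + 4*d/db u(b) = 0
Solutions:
 u(b) = C1*exp(-sqrt(2)*b/4)


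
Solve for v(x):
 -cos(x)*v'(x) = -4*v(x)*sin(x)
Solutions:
 v(x) = C1/cos(x)^4


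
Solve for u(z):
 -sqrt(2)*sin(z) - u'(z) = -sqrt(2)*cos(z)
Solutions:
 u(z) = C1 + 2*sin(z + pi/4)


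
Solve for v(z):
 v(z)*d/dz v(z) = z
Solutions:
 v(z) = -sqrt(C1 + z^2)
 v(z) = sqrt(C1 + z^2)


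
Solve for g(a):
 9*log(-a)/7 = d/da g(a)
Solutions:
 g(a) = C1 + 9*a*log(-a)/7 - 9*a/7


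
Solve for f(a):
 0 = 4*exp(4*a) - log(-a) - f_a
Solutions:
 f(a) = C1 - a*log(-a) + a + exp(4*a)


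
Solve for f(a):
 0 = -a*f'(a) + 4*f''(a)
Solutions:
 f(a) = C1 + C2*erfi(sqrt(2)*a/4)


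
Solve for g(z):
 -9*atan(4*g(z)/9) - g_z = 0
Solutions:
 Integral(1/atan(4*_y/9), (_y, g(z))) = C1 - 9*z


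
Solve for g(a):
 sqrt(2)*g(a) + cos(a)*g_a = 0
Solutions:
 g(a) = C1*(sin(a) - 1)^(sqrt(2)/2)/(sin(a) + 1)^(sqrt(2)/2)


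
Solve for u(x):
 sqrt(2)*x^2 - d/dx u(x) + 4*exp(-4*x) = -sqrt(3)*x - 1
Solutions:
 u(x) = C1 + sqrt(2)*x^3/3 + sqrt(3)*x^2/2 + x - exp(-4*x)


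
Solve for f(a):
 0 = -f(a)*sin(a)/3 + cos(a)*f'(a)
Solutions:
 f(a) = C1/cos(a)^(1/3)


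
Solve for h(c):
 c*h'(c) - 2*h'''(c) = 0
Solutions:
 h(c) = C1 + Integral(C2*airyai(2^(2/3)*c/2) + C3*airybi(2^(2/3)*c/2), c)


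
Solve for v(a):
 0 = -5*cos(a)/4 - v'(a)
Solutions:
 v(a) = C1 - 5*sin(a)/4


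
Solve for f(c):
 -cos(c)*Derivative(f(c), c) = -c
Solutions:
 f(c) = C1 + Integral(c/cos(c), c)


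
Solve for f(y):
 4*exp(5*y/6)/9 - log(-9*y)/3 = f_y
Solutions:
 f(y) = C1 - y*log(-y)/3 + y*(1 - 2*log(3))/3 + 8*exp(5*y/6)/15


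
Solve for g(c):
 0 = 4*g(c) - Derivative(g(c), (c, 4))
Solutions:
 g(c) = C1*exp(-sqrt(2)*c) + C2*exp(sqrt(2)*c) + C3*sin(sqrt(2)*c) + C4*cos(sqrt(2)*c)


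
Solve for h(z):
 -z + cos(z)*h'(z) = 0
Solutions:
 h(z) = C1 + Integral(z/cos(z), z)


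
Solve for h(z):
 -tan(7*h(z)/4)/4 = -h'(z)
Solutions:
 h(z) = -4*asin(C1*exp(7*z/16))/7 + 4*pi/7
 h(z) = 4*asin(C1*exp(7*z/16))/7


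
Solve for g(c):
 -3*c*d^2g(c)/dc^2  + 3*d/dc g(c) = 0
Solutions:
 g(c) = C1 + C2*c^2


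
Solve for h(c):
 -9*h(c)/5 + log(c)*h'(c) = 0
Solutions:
 h(c) = C1*exp(9*li(c)/5)


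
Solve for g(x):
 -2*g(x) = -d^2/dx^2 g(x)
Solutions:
 g(x) = C1*exp(-sqrt(2)*x) + C2*exp(sqrt(2)*x)


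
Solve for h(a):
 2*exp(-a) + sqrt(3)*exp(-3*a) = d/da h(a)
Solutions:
 h(a) = C1 - 2*exp(-a) - sqrt(3)*exp(-3*a)/3


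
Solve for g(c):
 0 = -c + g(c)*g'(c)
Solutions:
 g(c) = -sqrt(C1 + c^2)
 g(c) = sqrt(C1 + c^2)


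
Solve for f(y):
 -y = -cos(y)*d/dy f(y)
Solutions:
 f(y) = C1 + Integral(y/cos(y), y)


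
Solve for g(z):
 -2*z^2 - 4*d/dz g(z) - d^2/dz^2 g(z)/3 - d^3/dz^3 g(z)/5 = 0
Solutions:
 g(z) = C1 - z^3/6 + z^2/24 + 31*z/720 + (C2*sin(sqrt(695)*z/6) + C3*cos(sqrt(695)*z/6))*exp(-5*z/6)


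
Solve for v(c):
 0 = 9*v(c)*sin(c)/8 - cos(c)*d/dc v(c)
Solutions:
 v(c) = C1/cos(c)^(9/8)


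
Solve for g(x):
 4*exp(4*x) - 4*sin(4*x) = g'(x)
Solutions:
 g(x) = C1 + exp(4*x) + cos(4*x)


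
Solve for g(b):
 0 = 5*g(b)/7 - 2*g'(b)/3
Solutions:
 g(b) = C1*exp(15*b/14)


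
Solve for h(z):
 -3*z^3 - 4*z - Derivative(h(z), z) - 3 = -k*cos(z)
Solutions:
 h(z) = C1 + k*sin(z) - 3*z^4/4 - 2*z^2 - 3*z


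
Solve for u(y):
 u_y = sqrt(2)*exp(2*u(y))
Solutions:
 u(y) = log(-sqrt(-1/(C1 + sqrt(2)*y))) - log(2)/2
 u(y) = log(-1/(C1 + sqrt(2)*y))/2 - log(2)/2


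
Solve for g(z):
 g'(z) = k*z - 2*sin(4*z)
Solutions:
 g(z) = C1 + k*z^2/2 + cos(4*z)/2


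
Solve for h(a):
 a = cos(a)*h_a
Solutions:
 h(a) = C1 + Integral(a/cos(a), a)


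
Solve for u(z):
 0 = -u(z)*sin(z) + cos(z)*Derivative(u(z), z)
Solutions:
 u(z) = C1/cos(z)


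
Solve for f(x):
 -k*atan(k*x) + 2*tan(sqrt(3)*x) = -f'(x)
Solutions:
 f(x) = C1 + k*Piecewise((x*atan(k*x) - log(k^2*x^2 + 1)/(2*k), Ne(k, 0)), (0, True)) + 2*sqrt(3)*log(cos(sqrt(3)*x))/3


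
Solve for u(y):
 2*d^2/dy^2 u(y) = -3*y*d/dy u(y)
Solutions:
 u(y) = C1 + C2*erf(sqrt(3)*y/2)


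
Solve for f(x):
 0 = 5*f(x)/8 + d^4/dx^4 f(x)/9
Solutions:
 f(x) = (C1*sin(2^(3/4)*sqrt(3)*5^(1/4)*x/4) + C2*cos(2^(3/4)*sqrt(3)*5^(1/4)*x/4))*exp(-2^(3/4)*sqrt(3)*5^(1/4)*x/4) + (C3*sin(2^(3/4)*sqrt(3)*5^(1/4)*x/4) + C4*cos(2^(3/4)*sqrt(3)*5^(1/4)*x/4))*exp(2^(3/4)*sqrt(3)*5^(1/4)*x/4)


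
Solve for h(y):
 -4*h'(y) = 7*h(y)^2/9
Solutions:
 h(y) = 36/(C1 + 7*y)


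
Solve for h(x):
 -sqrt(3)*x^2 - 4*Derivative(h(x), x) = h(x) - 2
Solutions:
 h(x) = C1*exp(-x/4) - sqrt(3)*x^2 + 8*sqrt(3)*x - 32*sqrt(3) + 2


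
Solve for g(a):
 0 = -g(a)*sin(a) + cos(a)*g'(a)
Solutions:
 g(a) = C1/cos(a)


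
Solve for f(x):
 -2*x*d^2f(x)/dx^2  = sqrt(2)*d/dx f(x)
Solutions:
 f(x) = C1 + C2*x^(1 - sqrt(2)/2)


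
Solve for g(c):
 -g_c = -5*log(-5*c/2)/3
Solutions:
 g(c) = C1 + 5*c*log(-c)/3 + 5*c*(-1 - log(2) + log(5))/3


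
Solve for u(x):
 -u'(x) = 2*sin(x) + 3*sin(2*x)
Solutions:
 u(x) = C1 - 3*sin(x)^2 + 2*cos(x)


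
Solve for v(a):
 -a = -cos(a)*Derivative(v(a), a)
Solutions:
 v(a) = C1 + Integral(a/cos(a), a)


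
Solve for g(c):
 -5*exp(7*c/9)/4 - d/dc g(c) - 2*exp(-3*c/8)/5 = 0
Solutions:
 g(c) = C1 - 45*exp(7*c/9)/28 + 16*exp(-3*c/8)/15


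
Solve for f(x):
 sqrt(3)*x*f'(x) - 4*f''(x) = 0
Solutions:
 f(x) = C1 + C2*erfi(sqrt(2)*3^(1/4)*x/4)


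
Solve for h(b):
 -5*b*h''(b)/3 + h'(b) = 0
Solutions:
 h(b) = C1 + C2*b^(8/5)


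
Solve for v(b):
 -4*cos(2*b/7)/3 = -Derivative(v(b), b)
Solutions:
 v(b) = C1 + 14*sin(2*b/7)/3


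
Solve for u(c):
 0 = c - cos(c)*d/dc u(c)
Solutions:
 u(c) = C1 + Integral(c/cos(c), c)


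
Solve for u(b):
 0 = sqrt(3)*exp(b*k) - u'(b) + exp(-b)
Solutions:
 u(b) = C1 - exp(-b) + sqrt(3)*exp(b*k)/k


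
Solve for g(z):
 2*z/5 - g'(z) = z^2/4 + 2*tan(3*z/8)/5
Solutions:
 g(z) = C1 - z^3/12 + z^2/5 + 16*log(cos(3*z/8))/15


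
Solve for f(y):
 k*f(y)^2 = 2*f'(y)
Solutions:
 f(y) = -2/(C1 + k*y)


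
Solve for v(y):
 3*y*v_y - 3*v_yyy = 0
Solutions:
 v(y) = C1 + Integral(C2*airyai(y) + C3*airybi(y), y)


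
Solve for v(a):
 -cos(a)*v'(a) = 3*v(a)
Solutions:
 v(a) = C1*(sin(a) - 1)^(3/2)/(sin(a) + 1)^(3/2)


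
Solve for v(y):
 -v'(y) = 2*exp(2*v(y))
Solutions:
 v(y) = log(-sqrt(-1/(C1 - 2*y))) - log(2)/2
 v(y) = log(-1/(C1 - 2*y))/2 - log(2)/2


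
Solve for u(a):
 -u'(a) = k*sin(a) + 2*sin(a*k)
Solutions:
 u(a) = C1 + k*cos(a) + 2*cos(a*k)/k


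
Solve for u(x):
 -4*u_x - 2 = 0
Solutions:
 u(x) = C1 - x/2


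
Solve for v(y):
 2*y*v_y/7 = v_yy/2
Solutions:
 v(y) = C1 + C2*erfi(sqrt(14)*y/7)


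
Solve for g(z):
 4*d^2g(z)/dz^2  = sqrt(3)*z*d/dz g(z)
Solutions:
 g(z) = C1 + C2*erfi(sqrt(2)*3^(1/4)*z/4)


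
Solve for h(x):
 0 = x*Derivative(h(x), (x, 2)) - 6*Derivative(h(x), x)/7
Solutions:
 h(x) = C1 + C2*x^(13/7)


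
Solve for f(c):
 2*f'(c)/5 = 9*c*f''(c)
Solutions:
 f(c) = C1 + C2*c^(47/45)


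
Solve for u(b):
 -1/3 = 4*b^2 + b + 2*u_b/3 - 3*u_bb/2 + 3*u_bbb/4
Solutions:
 u(b) = C1 + C2*exp(2*b/3) + C3*exp(4*b/3) - 2*b^3 - 57*b^2/4 - 409*b/8


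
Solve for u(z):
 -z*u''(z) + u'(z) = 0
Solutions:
 u(z) = C1 + C2*z^2


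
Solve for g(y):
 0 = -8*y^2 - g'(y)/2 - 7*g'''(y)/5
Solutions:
 g(y) = C1 + C2*sin(sqrt(70)*y/14) + C3*cos(sqrt(70)*y/14) - 16*y^3/3 + 448*y/5


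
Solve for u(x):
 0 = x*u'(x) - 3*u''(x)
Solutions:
 u(x) = C1 + C2*erfi(sqrt(6)*x/6)


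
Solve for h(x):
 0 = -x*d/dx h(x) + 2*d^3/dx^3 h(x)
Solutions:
 h(x) = C1 + Integral(C2*airyai(2^(2/3)*x/2) + C3*airybi(2^(2/3)*x/2), x)


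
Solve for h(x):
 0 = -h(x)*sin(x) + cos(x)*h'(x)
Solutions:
 h(x) = C1/cos(x)


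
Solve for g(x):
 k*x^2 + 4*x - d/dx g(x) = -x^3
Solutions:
 g(x) = C1 + k*x^3/3 + x^4/4 + 2*x^2


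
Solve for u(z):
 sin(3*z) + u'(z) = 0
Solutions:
 u(z) = C1 + cos(3*z)/3


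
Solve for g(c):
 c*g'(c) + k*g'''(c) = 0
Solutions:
 g(c) = C1 + Integral(C2*airyai(c*(-1/k)^(1/3)) + C3*airybi(c*(-1/k)^(1/3)), c)


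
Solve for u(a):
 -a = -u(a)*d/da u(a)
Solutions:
 u(a) = -sqrt(C1 + a^2)
 u(a) = sqrt(C1 + a^2)


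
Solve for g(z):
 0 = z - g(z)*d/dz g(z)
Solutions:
 g(z) = -sqrt(C1 + z^2)
 g(z) = sqrt(C1 + z^2)


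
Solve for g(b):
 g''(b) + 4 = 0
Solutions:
 g(b) = C1 + C2*b - 2*b^2


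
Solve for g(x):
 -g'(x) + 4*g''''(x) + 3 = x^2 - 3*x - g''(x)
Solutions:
 g(x) = C1 + C4*exp(x/2) - x^3/3 + x^2/2 + 4*x + (C2*sin(sqrt(7)*x/4) + C3*cos(sqrt(7)*x/4))*exp(-x/4)


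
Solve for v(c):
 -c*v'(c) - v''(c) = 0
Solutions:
 v(c) = C1 + C2*erf(sqrt(2)*c/2)


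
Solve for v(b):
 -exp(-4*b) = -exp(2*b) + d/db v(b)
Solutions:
 v(b) = C1 + exp(2*b)/2 + exp(-4*b)/4


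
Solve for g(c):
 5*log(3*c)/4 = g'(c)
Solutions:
 g(c) = C1 + 5*c*log(c)/4 - 5*c/4 + 5*c*log(3)/4


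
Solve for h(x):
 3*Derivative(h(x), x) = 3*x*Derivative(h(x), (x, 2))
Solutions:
 h(x) = C1 + C2*x^2


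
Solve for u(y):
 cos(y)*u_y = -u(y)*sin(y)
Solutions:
 u(y) = C1*cos(y)


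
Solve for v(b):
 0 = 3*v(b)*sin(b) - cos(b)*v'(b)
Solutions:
 v(b) = C1/cos(b)^3


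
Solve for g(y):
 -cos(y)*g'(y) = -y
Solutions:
 g(y) = C1 + Integral(y/cos(y), y)


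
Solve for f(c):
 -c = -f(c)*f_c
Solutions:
 f(c) = -sqrt(C1 + c^2)
 f(c) = sqrt(C1 + c^2)


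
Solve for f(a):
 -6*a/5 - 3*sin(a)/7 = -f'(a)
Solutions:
 f(a) = C1 + 3*a^2/5 - 3*cos(a)/7


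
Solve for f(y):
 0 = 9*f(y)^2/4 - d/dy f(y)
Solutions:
 f(y) = -4/(C1 + 9*y)


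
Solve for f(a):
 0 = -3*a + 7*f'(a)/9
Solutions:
 f(a) = C1 + 27*a^2/14


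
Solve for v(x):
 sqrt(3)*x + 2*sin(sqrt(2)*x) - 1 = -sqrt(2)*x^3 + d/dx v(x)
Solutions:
 v(x) = C1 + sqrt(2)*x^4/4 + sqrt(3)*x^2/2 - x - sqrt(2)*cos(sqrt(2)*x)


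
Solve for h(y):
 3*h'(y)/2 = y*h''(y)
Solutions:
 h(y) = C1 + C2*y^(5/2)


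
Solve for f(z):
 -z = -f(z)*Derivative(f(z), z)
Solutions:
 f(z) = -sqrt(C1 + z^2)
 f(z) = sqrt(C1 + z^2)


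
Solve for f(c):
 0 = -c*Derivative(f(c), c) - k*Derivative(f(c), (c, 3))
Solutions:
 f(c) = C1 + Integral(C2*airyai(c*(-1/k)^(1/3)) + C3*airybi(c*(-1/k)^(1/3)), c)


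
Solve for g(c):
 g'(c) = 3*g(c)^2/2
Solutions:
 g(c) = -2/(C1 + 3*c)


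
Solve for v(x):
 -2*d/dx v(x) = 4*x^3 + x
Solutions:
 v(x) = C1 - x^4/2 - x^2/4


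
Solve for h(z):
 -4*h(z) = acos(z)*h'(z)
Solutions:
 h(z) = C1*exp(-4*Integral(1/acos(z), z))


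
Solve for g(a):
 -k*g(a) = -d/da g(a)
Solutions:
 g(a) = C1*exp(a*k)


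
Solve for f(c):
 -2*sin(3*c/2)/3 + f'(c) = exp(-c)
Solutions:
 f(c) = C1 - 4*cos(3*c/2)/9 - exp(-c)


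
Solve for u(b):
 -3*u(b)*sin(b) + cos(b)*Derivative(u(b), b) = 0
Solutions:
 u(b) = C1/cos(b)^3
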